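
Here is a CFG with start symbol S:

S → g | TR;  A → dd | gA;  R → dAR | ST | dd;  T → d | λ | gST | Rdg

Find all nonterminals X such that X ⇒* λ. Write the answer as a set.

{T}

Directly nullable (have an ε-rule): {T}.
Not nullable: A, R, S — each has a terminal in every rule's right-hand side or depends on a non-nullable symbol.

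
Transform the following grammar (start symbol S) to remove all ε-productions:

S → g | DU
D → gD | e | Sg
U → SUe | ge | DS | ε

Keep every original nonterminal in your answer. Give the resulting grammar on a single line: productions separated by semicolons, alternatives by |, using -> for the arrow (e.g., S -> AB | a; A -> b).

Nullable set: {U}.
S -> DU: U nullable, giving D | DU.
Drop U -> ε.
U -> SUe: U nullable, giving SUe | Se.
Unchanged (no nullable symbols): S -> g; D -> Sg; D -> e; D -> gD; U -> DS; U -> ge.

S -> D | g | DU; D -> e | Sg | gD; U -> DS | Se | ge | SUe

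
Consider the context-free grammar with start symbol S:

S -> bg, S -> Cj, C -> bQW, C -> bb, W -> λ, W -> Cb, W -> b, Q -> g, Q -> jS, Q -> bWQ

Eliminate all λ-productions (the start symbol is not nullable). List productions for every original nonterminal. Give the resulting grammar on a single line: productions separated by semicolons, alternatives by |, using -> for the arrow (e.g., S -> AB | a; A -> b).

Nullable set: {W}.
C -> bQW: W nullable, giving bQ | bQW.
Q -> bWQ: W nullable, giving bQ | bWQ.
Drop W -> λ.
Unchanged (no nullable symbols): S -> Cj; S -> bg; C -> bb; Q -> g; Q -> jS; W -> Cb; W -> b.

S -> Cj | bg; C -> bQ | bb | bQW; Q -> g | bQ | jS | bWQ; W -> b | Cb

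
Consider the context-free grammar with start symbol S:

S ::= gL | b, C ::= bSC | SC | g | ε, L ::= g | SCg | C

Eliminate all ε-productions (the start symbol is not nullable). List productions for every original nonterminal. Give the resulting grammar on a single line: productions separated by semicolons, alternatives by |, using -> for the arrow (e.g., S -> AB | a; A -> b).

Nullable set: {C, L}.
S -> gL: L nullable, giving g | gL.
Drop C -> ε.
C -> SC: C nullable, giving S | SC.
C -> bSC: C nullable, giving bS | bSC.
L -> C: C nullable, giving C.
L -> SCg: C nullable, giving SCg | Sg.
Unchanged (no nullable symbols): S -> b; C -> g; L -> g.

S -> b | g | gL; C -> S | g | SC | bS | bSC; L -> C | g | Sg | SCg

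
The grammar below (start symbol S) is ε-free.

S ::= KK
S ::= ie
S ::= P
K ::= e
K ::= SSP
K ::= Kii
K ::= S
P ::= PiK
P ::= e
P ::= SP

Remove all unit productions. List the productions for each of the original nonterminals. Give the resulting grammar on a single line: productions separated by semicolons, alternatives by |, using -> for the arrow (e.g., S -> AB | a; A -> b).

S -> e | KK | SP | ie | PiK; K -> e | KK | SP | ie | Kii | PiK | SSP; P -> e | SP | PiK

Unit productions: K->S, S->P.
Unit pairs (A ⇒* B via units): (K,P), (K,S), (S,P).
S: inherits non-unit rules of {P, S} → KK | PiK | SP | e | ie.
K: inherits non-unit rules of {K, P, S} → KK | Kii | PiK | SP | SSP | e | ie.
P: inherits non-unit rules of {P} → PiK | SP | e.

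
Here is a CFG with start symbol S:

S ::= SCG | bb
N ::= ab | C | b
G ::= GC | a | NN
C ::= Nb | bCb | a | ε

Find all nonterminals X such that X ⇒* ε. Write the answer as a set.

{C, G, N}

Directly nullable (have an ε-rule): {C}.
N is nullable via N -> C (every symbol on the right is already known nullable).
G is nullable via G -> NN (every symbol on the right is already known nullable).
Not nullable: S — each has a terminal in every rule's right-hand side or depends on a non-nullable symbol.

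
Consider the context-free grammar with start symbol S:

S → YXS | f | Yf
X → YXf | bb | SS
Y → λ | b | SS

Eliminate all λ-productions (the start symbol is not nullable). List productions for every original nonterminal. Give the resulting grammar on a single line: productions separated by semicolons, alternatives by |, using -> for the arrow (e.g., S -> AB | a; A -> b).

S -> f | XS | Yf | YXS; X -> SS | Xf | bb | YXf; Y -> b | SS

Nullable set: {Y}.
S -> YXS: Y nullable, giving XS | YXS.
S -> Yf: Y nullable, giving Yf | f.
X -> YXf: Y nullable, giving Xf | YXf.
Drop Y -> λ.
Unchanged (no nullable symbols): S -> f; X -> SS; X -> bb; Y -> SS; Y -> b.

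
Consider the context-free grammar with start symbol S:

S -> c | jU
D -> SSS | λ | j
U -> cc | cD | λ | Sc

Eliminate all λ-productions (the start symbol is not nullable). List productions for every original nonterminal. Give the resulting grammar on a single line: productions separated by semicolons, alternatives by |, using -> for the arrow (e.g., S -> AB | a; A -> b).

Nullable set: {D, U}.
S -> jU: U nullable, giving j | jU.
Drop D -> λ.
Drop U -> λ.
U -> cD: D nullable, giving c | cD.
Unchanged (no nullable symbols): S -> c; D -> SSS; D -> j; U -> Sc; U -> cc.

S -> c | j | jU; D -> j | SSS; U -> c | Sc | cD | cc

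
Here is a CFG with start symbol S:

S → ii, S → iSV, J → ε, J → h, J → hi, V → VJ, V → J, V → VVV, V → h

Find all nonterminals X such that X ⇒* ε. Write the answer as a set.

{J, V}

Directly nullable (have an ε-rule): {J}.
V is nullable via V -> J (every symbol on the right is already known nullable).
Not nullable: S — each has a terminal in every rule's right-hand side or depends on a non-nullable symbol.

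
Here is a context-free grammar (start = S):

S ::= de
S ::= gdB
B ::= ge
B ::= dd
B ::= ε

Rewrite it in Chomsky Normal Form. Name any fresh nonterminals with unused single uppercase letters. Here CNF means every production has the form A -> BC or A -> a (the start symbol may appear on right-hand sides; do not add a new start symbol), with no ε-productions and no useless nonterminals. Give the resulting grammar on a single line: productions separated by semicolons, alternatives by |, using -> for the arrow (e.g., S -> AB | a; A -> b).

Nullable: {B}; after ε-elimination: S -> de | gd | gdB; B -> dd | ge.
No unit productions to eliminate.
TERM: introduce A -> d, D -> e, C -> g and substitute in every rule of length ≥2.
BIN: S -> CAB becomes S -> CE, E -> AB.

S -> AD | CA | CE; A -> d; B -> AA | CD; C -> g; D -> e; E -> AB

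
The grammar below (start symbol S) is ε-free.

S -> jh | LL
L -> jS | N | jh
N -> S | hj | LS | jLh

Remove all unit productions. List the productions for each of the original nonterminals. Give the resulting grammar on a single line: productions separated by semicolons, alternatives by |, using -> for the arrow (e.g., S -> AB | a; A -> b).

S -> LL | jh; L -> LL | LS | hj | jS | jh | jLh; N -> LL | LS | hj | jh | jLh

Unit productions: L->N, N->S.
Unit pairs (A ⇒* B via units): (L,N), (L,S), (N,S).
S: inherits non-unit rules of {S} → LL | jh.
L: inherits non-unit rules of {L, N, S} → LL | LS | hj | jLh | jS | jh.
N: inherits non-unit rules of {N, S} → LL | LS | hj | jLh | jh.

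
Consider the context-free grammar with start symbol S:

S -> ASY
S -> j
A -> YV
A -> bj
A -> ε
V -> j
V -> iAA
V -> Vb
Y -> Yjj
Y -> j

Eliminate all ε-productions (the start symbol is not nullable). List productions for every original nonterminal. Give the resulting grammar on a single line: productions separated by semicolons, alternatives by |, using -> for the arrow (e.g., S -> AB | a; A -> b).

Nullable set: {A}.
S -> ASY: A nullable, giving ASY | SY.
Drop A -> ε.
V -> iAA: A, A nullable, giving i | iA | iAA.
Unchanged (no nullable symbols): S -> j; A -> YV; A -> bj; V -> Vb; V -> j; Y -> Yjj; Y -> j.

S -> j | SY | ASY; A -> YV | bj; V -> i | j | Vb | iA | iAA; Y -> j | Yjj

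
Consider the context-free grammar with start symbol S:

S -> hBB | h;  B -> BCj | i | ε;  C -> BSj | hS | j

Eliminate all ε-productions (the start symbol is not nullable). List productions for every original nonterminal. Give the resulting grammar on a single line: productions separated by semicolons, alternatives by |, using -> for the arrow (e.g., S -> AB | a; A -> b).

Nullable set: {B}.
S -> hBB: B, B nullable, giving h | hB | hBB.
Drop B -> ε.
B -> BCj: B nullable, giving BCj | Cj.
C -> BSj: B nullable, giving BSj | Sj.
Unchanged (no nullable symbols): S -> h; B -> i; C -> hS; C -> j.

S -> h | hB | hBB; B -> i | Cj | BCj; C -> j | Sj | hS | BSj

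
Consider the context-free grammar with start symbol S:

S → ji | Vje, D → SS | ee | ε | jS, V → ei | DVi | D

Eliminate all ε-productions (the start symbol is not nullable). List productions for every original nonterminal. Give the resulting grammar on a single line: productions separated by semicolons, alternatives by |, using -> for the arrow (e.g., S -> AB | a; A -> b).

S -> je | ji | Vje; D -> SS | ee | jS; V -> D | i | Di | Vi | ei | DVi

Nullable set: {D, V}.
S -> Vje: V nullable, giving Vje | je.
Drop D -> ε.
V -> D: D nullable, giving D.
V -> DVi: D, V nullable, giving DVi | Di | Vi | i.
Unchanged (no nullable symbols): S -> ji; D -> SS; D -> ee; D -> jS; V -> ei.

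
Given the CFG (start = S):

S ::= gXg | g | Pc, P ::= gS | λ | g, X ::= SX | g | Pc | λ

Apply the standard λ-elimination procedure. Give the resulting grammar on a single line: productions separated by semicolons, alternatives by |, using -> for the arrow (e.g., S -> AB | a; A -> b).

S -> c | g | Pc | gg | gXg; P -> g | gS; X -> S | c | g | Pc | SX

Nullable set: {P, X}.
S -> Pc: P nullable, giving Pc | c.
S -> gXg: X nullable, giving gXg | gg.
Drop P -> λ.
Drop X -> λ.
X -> Pc: P nullable, giving Pc | c.
X -> SX: X nullable, giving S | SX.
Unchanged (no nullable symbols): S -> g; P -> g; P -> gS; X -> g.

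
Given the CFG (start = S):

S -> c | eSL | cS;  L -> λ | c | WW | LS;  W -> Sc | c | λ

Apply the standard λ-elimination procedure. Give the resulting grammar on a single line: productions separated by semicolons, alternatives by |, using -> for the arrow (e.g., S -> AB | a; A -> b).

S -> c | cS | eS | eSL; L -> S | W | c | LS | WW; W -> c | Sc

Nullable set: {L, W}.
S -> eSL: L nullable, giving eS | eSL.
Drop L -> λ.
L -> LS: L nullable, giving LS | S.
L -> WW: W, W nullable, giving W | WW.
Drop W -> λ.
Unchanged (no nullable symbols): S -> c; S -> cS; L -> c; W -> Sc; W -> c.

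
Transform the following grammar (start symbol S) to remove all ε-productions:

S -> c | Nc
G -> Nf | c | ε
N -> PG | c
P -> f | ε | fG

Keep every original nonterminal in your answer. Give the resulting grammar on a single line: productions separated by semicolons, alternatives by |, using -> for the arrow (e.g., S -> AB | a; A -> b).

Nullable set: {G, N, P}.
S -> Nc: N nullable, giving Nc | c.
Drop G -> ε.
G -> Nf: N nullable, giving Nf | f.
N -> PG: P, G nullable, giving G | P | PG.
Drop P -> ε.
P -> fG: G nullable, giving f | fG.
Unchanged (no nullable symbols): S -> c; G -> c; N -> c; P -> f.

S -> c | Nc; G -> c | f | Nf; N -> G | P | c | PG; P -> f | fG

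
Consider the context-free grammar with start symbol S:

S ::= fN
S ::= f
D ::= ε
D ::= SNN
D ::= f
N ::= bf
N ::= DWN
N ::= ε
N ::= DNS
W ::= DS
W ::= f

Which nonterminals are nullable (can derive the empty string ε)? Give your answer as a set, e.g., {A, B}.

Directly nullable (have an ε-rule): {D, N}.
Not nullable: S, W — each has a terminal in every rule's right-hand side or depends on a non-nullable symbol.

{D, N}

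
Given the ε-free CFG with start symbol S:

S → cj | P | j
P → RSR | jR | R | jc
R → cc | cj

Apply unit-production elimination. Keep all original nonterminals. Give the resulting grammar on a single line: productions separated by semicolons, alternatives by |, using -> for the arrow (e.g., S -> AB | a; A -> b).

S -> j | cc | cj | jR | jc | RSR; P -> cc | cj | jR | jc | RSR; R -> cc | cj

Unit productions: P->R, S->P.
Unit pairs (A ⇒* B via units): (P,R), (S,P), (S,R).
S: inherits non-unit rules of {P, R, S} → RSR | cc | cj | j | jR | jc.
P: inherits non-unit rules of {P, R} → RSR | cc | cj | jR | jc.
R: inherits non-unit rules of {R} → cc | cj.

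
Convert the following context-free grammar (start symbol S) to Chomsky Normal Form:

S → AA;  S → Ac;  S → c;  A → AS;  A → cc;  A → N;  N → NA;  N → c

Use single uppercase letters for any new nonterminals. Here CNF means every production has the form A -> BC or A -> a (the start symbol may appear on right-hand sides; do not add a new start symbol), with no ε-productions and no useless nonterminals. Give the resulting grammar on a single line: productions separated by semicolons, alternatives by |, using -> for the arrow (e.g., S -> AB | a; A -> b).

S -> c | AA | AB; A -> c | AS | BB | NA; B -> c; N -> c | NA

No ε-productions.
After unit-elimination: S -> c | AA | Ac; A -> c | AS | NA | cc; N -> c | NA.
TERM: introduce B -> c and substitute in every rule of length ≥2.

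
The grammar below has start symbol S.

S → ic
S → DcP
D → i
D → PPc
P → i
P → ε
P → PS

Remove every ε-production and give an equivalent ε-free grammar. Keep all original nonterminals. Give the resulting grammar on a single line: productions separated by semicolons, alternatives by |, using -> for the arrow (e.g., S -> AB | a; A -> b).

Nullable set: {P}.
S -> DcP: P nullable, giving Dc | DcP.
D -> PPc: P, P nullable, giving PPc | Pc | c.
Drop P -> ε.
P -> PS: P nullable, giving PS | S.
Unchanged (no nullable symbols): S -> ic; D -> i; P -> i.

S -> Dc | ic | DcP; D -> c | i | Pc | PPc; P -> S | i | PS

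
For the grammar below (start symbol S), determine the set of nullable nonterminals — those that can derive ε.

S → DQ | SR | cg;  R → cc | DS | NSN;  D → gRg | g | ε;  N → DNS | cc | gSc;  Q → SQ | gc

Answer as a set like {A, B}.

{D}

Directly nullable (have an ε-rule): {D}.
Not nullable: N, Q, R, S — each has a terminal in every rule's right-hand side or depends on a non-nullable symbol.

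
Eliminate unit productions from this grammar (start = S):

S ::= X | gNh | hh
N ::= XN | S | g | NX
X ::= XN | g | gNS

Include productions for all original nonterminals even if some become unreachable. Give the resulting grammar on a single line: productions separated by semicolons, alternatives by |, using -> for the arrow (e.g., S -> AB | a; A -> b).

S -> g | XN | hh | gNS | gNh; N -> g | NX | XN | hh | gNS | gNh; X -> g | XN | gNS

Unit productions: N->S, S->X.
Unit pairs (A ⇒* B via units): (N,S), (N,X), (S,X).
S: inherits non-unit rules of {S, X} → XN | g | gNS | gNh | hh.
N: inherits non-unit rules of {N, S, X} → NX | XN | g | gNS | gNh | hh.
X: inherits non-unit rules of {X} → XN | g | gNS.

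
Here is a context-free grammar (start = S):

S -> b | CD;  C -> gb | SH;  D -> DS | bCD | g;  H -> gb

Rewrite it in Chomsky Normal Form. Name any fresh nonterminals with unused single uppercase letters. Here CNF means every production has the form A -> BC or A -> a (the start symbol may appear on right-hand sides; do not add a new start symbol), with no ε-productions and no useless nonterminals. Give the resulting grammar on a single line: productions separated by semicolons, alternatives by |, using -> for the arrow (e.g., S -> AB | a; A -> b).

No ε-productions.
No unit productions to eliminate.
TERM: introduce B -> b, A -> g and substitute in every rule of length ≥2.
BIN: D -> BCD becomes D -> BE, E -> CD.

S -> b | CD; A -> g; B -> b; C -> AB | SH; D -> g | BE | DS; E -> CD; H -> AB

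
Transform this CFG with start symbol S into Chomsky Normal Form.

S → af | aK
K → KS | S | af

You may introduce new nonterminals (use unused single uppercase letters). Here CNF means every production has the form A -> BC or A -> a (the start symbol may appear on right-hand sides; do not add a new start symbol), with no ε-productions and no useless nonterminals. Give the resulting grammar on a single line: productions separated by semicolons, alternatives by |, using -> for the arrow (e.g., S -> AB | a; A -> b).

No ε-productions.
After unit-elimination: S -> aK | af; K -> KS | aK | af.
TERM: introduce A -> a, B -> f and substitute in every rule of length ≥2.

S -> AB | AK; A -> a; B -> f; K -> AB | AK | KS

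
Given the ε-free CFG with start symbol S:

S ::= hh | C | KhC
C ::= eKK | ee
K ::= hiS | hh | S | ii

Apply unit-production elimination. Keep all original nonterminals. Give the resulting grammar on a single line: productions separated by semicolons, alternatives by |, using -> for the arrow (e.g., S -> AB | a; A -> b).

Unit productions: K->S, S->C.
Unit pairs (A ⇒* B via units): (K,C), (K,S), (S,C).
S: inherits non-unit rules of {C, S} → KhC | eKK | ee | hh.
C: inherits non-unit rules of {C} → eKK | ee.
K: inherits non-unit rules of {C, K, S} → KhC | eKK | ee | hh | hiS | ii.

S -> ee | hh | KhC | eKK; C -> ee | eKK; K -> ee | hh | ii | KhC | eKK | hiS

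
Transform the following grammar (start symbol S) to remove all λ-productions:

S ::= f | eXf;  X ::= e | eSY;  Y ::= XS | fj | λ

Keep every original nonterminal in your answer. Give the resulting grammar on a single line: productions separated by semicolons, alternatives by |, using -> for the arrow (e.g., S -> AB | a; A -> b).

Nullable set: {Y}.
X -> eSY: Y nullable, giving eS | eSY.
Drop Y -> λ.
Unchanged (no nullable symbols): S -> eXf; S -> f; X -> e; Y -> XS; Y -> fj.

S -> f | eXf; X -> e | eS | eSY; Y -> XS | fj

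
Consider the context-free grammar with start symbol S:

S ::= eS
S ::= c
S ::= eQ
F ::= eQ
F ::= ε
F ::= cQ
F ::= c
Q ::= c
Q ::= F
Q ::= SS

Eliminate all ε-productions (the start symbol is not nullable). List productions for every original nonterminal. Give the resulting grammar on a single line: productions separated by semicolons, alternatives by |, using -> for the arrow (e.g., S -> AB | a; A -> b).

Nullable set: {F, Q}.
S -> eQ: Q nullable, giving e | eQ.
Drop F -> ε.
F -> cQ: Q nullable, giving c | cQ.
F -> eQ: Q nullable, giving e | eQ.
Q -> F: F nullable, giving F.
Unchanged (no nullable symbols): S -> c; S -> eS; F -> c; Q -> SS; Q -> c.

S -> c | e | eQ | eS; F -> c | e | cQ | eQ; Q -> F | c | SS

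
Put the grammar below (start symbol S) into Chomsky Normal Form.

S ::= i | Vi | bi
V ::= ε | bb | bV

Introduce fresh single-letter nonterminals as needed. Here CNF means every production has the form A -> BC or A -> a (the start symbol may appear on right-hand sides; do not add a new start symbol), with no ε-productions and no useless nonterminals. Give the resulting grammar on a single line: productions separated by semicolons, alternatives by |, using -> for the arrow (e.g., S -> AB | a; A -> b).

S -> i | BA | VA; A -> i; B -> b; V -> b | BB | BV

Nullable: {V}; after ε-elimination: S -> i | Vi | bi; V -> b | bV | bb.
No unit productions to eliminate.
TERM: introduce B -> b, A -> i and substitute in every rule of length ≥2.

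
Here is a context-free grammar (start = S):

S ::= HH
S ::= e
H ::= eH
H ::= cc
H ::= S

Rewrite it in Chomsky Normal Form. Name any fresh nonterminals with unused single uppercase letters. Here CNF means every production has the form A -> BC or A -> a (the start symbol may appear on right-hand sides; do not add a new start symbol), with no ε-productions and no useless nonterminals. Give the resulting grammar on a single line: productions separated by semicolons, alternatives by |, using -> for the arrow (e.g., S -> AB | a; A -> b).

No ε-productions.
After unit-elimination: S -> e | HH; H -> e | HH | cc | eH.
TERM: introduce A -> c, B -> e and substitute in every rule of length ≥2.

S -> e | HH; A -> c; B -> e; H -> e | AA | BH | HH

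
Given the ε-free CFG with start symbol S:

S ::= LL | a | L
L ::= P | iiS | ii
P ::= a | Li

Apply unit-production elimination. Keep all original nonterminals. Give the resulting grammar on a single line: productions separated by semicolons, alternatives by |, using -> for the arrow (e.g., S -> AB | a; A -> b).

Unit productions: L->P, S->L.
Unit pairs (A ⇒* B via units): (L,P), (S,L), (S,P).
S: inherits non-unit rules of {L, P, S} → LL | Li | a | ii | iiS.
L: inherits non-unit rules of {L, P} → Li | a | ii | iiS.
P: inherits non-unit rules of {P} → Li | a.

S -> a | LL | Li | ii | iiS; L -> a | Li | ii | iiS; P -> a | Li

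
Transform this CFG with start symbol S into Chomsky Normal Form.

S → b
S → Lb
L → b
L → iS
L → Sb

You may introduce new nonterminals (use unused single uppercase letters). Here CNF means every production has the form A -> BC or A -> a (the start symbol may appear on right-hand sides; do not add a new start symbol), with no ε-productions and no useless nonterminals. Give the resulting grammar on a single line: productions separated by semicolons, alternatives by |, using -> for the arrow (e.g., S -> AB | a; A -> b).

S -> b | LA; A -> b; B -> i; L -> b | BS | SA

No ε-productions.
No unit productions to eliminate.
TERM: introduce A -> b, B -> i and substitute in every rule of length ≥2.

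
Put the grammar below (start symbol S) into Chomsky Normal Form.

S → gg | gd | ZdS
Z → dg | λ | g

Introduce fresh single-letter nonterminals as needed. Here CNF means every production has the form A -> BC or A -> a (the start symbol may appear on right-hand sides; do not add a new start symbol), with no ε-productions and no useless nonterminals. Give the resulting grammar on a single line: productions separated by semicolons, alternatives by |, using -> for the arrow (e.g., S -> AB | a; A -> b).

Nullable: {Z}; after ε-elimination: S -> dS | gd | gg | ZdS; Z -> g | dg.
No unit productions to eliminate.
TERM: introduce A -> d, B -> g and substitute in every rule of length ≥2.
BIN: S -> ZAS becomes S -> ZC, C -> AS.

S -> AS | BA | BB | ZC; A -> d; B -> g; C -> AS; Z -> g | AB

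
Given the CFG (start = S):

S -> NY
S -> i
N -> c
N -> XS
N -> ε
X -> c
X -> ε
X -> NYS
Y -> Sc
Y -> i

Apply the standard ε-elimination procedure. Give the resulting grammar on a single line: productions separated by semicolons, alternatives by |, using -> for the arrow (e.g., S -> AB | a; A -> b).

Nullable set: {N, X}.
S -> NY: N nullable, giving NY | Y.
Drop N -> ε.
N -> XS: X nullable, giving S | XS.
Drop X -> ε.
X -> NYS: N nullable, giving NYS | YS.
Unchanged (no nullable symbols): S -> i; N -> c; X -> c; Y -> Sc; Y -> i.

S -> Y | i | NY; N -> S | c | XS; X -> c | YS | NYS; Y -> i | Sc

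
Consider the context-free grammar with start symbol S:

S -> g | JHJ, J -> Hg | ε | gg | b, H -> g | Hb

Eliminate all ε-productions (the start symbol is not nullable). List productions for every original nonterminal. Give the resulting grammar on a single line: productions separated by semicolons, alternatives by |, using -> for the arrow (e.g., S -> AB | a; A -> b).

Nullable set: {J}.
S -> JHJ: J, J nullable, giving H | HJ | JH | JHJ.
Drop J -> ε.
Unchanged (no nullable symbols): S -> g; H -> Hb; H -> g; J -> Hg; J -> b; J -> gg.

S -> H | g | HJ | JH | JHJ; H -> g | Hb; J -> b | Hg | gg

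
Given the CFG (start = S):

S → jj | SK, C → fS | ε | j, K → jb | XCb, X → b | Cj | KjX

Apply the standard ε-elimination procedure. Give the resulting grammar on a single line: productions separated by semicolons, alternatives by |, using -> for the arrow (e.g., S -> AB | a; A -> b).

Nullable set: {C}.
Drop C -> ε.
K -> XCb: C nullable, giving XCb | Xb.
X -> Cj: C nullable, giving Cj | j.
Unchanged (no nullable symbols): S -> SK; S -> jj; C -> fS; C -> j; K -> jb; X -> KjX; X -> b.

S -> SK | jj; C -> j | fS; K -> Xb | jb | XCb; X -> b | j | Cj | KjX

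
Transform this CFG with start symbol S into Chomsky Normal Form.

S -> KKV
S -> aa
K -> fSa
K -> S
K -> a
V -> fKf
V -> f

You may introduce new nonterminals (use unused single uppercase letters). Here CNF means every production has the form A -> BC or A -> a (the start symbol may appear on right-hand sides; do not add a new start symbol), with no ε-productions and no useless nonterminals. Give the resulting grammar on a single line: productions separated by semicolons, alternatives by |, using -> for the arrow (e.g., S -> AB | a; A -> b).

No ε-productions.
After unit-elimination: S -> aa | KKV; K -> a | aa | KKV | fSa; V -> f | fKf.
TERM: introduce A -> a, B -> f and substitute in every rule of length ≥2.
BIN: K -> BSA becomes K -> BC, C -> SA; K -> KKV becomes K -> KD, D -> KV; S -> KKV becomes S -> KE, E -> KV; V -> BKB becomes V -> BF, F -> KB.

S -> AA | KE; A -> a; B -> f; C -> SA; D -> KV; E -> KV; F -> KB; K -> a | AA | BC | KD; V -> f | BF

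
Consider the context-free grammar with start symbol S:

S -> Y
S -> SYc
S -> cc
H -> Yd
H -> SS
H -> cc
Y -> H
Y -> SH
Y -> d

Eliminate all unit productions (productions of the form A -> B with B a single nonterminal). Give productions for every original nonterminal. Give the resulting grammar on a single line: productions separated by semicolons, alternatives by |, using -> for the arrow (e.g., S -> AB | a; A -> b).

Unit productions: S->Y, Y->H.
Unit pairs (A ⇒* B via units): (S,H), (S,Y), (Y,H).
S: inherits non-unit rules of {H, S, Y} → SH | SS | SYc | Yd | cc | d.
H: inherits non-unit rules of {H} → SS | Yd | cc.
Y: inherits non-unit rules of {H, Y} → SH | SS | Yd | cc | d.

S -> d | SH | SS | Yd | cc | SYc; H -> SS | Yd | cc; Y -> d | SH | SS | Yd | cc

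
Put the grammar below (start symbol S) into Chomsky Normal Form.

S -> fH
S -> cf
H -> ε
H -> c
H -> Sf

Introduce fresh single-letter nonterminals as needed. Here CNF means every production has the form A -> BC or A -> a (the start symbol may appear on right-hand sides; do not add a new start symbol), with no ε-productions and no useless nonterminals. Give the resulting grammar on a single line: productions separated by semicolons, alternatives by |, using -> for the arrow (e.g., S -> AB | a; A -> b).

Nullable: {H}; after ε-elimination: S -> f | cf | fH; H -> c | Sf.
No unit productions to eliminate.
TERM: introduce B -> c, A -> f and substitute in every rule of length ≥2.

S -> f | AH | BA; A -> f; B -> c; H -> c | SA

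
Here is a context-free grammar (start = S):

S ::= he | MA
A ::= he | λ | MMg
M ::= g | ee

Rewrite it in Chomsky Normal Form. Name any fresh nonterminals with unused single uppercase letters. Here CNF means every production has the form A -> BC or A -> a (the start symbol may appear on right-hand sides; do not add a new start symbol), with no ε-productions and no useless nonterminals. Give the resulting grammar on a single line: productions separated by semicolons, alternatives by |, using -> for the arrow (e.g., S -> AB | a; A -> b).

S -> g | CD | DD | MA; A -> CD | ME; B -> g; C -> h; D -> e; E -> MB; M -> g | DD

Nullable: {A}; after ε-elimination: S -> M | MA | he; A -> he | MMg; M -> g | ee.
After unit-elimination: S -> g | MA | ee | he; A -> he | MMg; M -> g | ee.
TERM: introduce D -> e, B -> g, C -> h and substitute in every rule of length ≥2.
BIN: A -> MMB becomes A -> ME, E -> MB.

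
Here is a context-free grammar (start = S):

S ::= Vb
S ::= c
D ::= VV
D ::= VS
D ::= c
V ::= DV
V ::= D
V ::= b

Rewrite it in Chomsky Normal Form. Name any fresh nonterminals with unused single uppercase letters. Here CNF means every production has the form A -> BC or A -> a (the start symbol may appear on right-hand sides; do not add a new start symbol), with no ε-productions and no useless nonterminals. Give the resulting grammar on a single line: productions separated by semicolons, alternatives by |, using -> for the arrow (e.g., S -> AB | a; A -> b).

S -> c | VA; A -> b; D -> c | VS | VV; V -> b | c | DV | VS | VV

No ε-productions.
After unit-elimination: S -> c | Vb; D -> c | VS | VV; V -> b | c | DV | VS | VV.
TERM: introduce A -> b and substitute in every rule of length ≥2.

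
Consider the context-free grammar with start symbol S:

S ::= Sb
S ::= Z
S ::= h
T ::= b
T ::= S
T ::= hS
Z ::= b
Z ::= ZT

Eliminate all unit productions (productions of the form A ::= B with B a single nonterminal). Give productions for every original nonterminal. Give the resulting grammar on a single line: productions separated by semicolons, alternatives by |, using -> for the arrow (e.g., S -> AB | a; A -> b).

Unit productions: S->Z, T->S.
Unit pairs (A ⇒* B via units): (S,Z), (T,S), (T,Z).
S: inherits non-unit rules of {S, Z} → Sb | ZT | b | h.
T: inherits non-unit rules of {S, T, Z} → Sb | ZT | b | h | hS.
Z: inherits non-unit rules of {Z} → ZT | b.

S -> b | h | Sb | ZT; T -> b | h | Sb | ZT | hS; Z -> b | ZT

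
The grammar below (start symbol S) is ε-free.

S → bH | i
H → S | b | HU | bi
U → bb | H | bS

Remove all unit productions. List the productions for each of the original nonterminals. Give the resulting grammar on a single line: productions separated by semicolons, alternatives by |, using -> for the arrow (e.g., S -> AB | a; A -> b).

Unit productions: H->S, U->H.
Unit pairs (A ⇒* B via units): (H,S), (U,H), (U,S).
S: inherits non-unit rules of {S} → bH | i.
H: inherits non-unit rules of {H, S} → HU | b | bH | bi | i.
U: inherits non-unit rules of {H, S, U} → HU | b | bH | bS | bb | bi | i.

S -> i | bH; H -> b | i | HU | bH | bi; U -> b | i | HU | bH | bS | bb | bi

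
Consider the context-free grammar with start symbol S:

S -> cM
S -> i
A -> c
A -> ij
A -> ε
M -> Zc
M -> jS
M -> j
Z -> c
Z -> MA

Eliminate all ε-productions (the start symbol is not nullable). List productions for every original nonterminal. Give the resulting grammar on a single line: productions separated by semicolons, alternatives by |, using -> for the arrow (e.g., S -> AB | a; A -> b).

Nullable set: {A}.
Drop A -> ε.
Z -> MA: A nullable, giving M | MA.
Unchanged (no nullable symbols): S -> cM; S -> i; A -> c; A -> ij; M -> Zc; M -> j; M -> jS; Z -> c.

S -> i | cM; A -> c | ij; M -> j | Zc | jS; Z -> M | c | MA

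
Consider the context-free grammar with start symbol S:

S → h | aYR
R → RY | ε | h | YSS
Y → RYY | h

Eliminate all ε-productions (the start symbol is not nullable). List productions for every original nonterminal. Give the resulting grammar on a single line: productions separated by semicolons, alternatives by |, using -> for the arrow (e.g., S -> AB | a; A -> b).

S -> h | aY | aYR; R -> Y | h | RY | YSS; Y -> h | YY | RYY

Nullable set: {R}.
S -> aYR: R nullable, giving aY | aYR.
Drop R -> ε.
R -> RY: R nullable, giving RY | Y.
Y -> RYY: R nullable, giving RYY | YY.
Unchanged (no nullable symbols): S -> h; R -> YSS; R -> h; Y -> h.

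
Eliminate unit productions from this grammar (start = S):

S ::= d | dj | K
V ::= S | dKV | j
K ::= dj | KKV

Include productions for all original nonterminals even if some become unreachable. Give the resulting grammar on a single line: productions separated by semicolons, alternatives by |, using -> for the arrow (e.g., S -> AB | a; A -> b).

Unit productions: S->K, V->S.
Unit pairs (A ⇒* B via units): (S,K), (V,K), (V,S).
S: inherits non-unit rules of {K, S} → KKV | d | dj.
K: inherits non-unit rules of {K} → KKV | dj.
V: inherits non-unit rules of {K, S, V} → KKV | d | dKV | dj | j.

S -> d | dj | KKV; K -> dj | KKV; V -> d | j | dj | KKV | dKV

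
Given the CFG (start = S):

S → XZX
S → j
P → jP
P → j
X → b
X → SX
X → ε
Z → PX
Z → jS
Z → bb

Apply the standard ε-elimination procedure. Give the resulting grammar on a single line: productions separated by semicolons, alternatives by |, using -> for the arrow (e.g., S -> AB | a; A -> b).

Nullable set: {X}.
S -> XZX: X, X nullable, giving XZ | XZX | Z | ZX.
Drop X -> ε.
X -> SX: X nullable, giving S | SX.
Z -> PX: X nullable, giving P | PX.
Unchanged (no nullable symbols): S -> j; P -> j; P -> jP; X -> b; Z -> bb; Z -> jS.

S -> Z | j | XZ | ZX | XZX; P -> j | jP; X -> S | b | SX; Z -> P | PX | bb | jS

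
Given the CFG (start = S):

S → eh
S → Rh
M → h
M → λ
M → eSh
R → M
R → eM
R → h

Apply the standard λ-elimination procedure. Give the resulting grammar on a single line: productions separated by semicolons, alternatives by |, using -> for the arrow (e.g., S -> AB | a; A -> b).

Nullable set: {M, R}.
S -> Rh: R nullable, giving Rh | h.
Drop M -> λ.
R -> M: M nullable, giving M.
R -> eM: M nullable, giving e | eM.
Unchanged (no nullable symbols): S -> eh; M -> eSh; M -> h; R -> h.

S -> h | Rh | eh; M -> h | eSh; R -> M | e | h | eM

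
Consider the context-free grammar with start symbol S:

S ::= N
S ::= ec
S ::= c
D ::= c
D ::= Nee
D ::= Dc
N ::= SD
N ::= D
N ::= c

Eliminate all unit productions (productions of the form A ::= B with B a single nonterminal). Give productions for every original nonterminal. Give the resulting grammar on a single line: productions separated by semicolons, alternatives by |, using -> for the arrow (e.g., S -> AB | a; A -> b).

Unit productions: N->D, S->N.
Unit pairs (A ⇒* B via units): (N,D), (S,D), (S,N).
S: inherits non-unit rules of {D, N, S} → Dc | Nee | SD | c | ec.
D: inherits non-unit rules of {D} → Dc | Nee | c.
N: inherits non-unit rules of {D, N} → Dc | Nee | SD | c.

S -> c | Dc | SD | ec | Nee; D -> c | Dc | Nee; N -> c | Dc | SD | Nee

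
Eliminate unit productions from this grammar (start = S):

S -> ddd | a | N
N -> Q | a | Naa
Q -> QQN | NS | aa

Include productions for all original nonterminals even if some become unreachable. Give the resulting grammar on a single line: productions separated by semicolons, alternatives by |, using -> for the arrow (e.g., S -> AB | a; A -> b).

Unit productions: N->Q, S->N.
Unit pairs (A ⇒* B via units): (N,Q), (S,N), (S,Q).
S: inherits non-unit rules of {N, Q, S} → NS | Naa | QQN | a | aa | ddd.
N: inherits non-unit rules of {N, Q} → NS | Naa | QQN | a | aa.
Q: inherits non-unit rules of {Q} → NS | QQN | aa.

S -> a | NS | aa | Naa | QQN | ddd; N -> a | NS | aa | Naa | QQN; Q -> NS | aa | QQN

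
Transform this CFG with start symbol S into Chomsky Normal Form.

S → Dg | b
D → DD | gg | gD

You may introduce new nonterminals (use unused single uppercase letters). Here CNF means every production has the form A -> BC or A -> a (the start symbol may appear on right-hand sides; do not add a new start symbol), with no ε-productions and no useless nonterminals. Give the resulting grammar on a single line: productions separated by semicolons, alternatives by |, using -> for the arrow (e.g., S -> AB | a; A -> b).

S -> b | DA; A -> g; D -> AA | AD | DD

No ε-productions.
No unit productions to eliminate.
TERM: introduce A -> g and substitute in every rule of length ≥2.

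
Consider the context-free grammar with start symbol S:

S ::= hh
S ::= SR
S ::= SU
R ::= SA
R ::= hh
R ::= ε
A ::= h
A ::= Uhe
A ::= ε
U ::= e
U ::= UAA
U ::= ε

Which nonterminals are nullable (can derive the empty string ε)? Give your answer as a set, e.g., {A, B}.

Directly nullable (have an ε-rule): {A, R, U}.
Not nullable: S — each has a terminal in every rule's right-hand side or depends on a non-nullable symbol.

{A, R, U}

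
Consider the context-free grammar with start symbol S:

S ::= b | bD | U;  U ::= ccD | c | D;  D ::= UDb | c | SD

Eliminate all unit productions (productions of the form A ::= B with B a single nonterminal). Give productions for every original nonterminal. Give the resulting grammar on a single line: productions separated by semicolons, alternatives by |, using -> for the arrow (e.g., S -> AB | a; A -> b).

Unit productions: S->U, U->D.
Unit pairs (A ⇒* B via units): (S,D), (S,U), (U,D).
S: inherits non-unit rules of {D, S, U} → SD | UDb | b | bD | c | ccD.
D: inherits non-unit rules of {D} → SD | UDb | c.
U: inherits non-unit rules of {D, U} → SD | UDb | c | ccD.

S -> b | c | SD | bD | UDb | ccD; D -> c | SD | UDb; U -> c | SD | UDb | ccD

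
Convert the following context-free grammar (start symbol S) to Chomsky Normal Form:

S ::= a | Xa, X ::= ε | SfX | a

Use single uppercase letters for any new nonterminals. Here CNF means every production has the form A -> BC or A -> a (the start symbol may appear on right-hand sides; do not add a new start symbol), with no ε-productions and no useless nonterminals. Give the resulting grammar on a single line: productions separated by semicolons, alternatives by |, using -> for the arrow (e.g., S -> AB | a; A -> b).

S -> a | XA; A -> a; B -> f; C -> BX; X -> a | SB | SC

Nullable: {X}; after ε-elimination: S -> a | Xa; X -> a | Sf | SfX.
No unit productions to eliminate.
TERM: introduce A -> a, B -> f and substitute in every rule of length ≥2.
BIN: X -> SBX becomes X -> SC, C -> BX.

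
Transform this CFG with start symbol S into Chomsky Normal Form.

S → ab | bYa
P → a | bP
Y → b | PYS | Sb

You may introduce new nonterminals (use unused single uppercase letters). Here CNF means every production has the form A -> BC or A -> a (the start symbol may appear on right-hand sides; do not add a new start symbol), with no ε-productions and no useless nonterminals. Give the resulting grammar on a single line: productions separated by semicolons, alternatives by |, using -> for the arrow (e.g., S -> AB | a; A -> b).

S -> AC | BA; A -> b; B -> a; C -> YB; D -> YS; P -> a | AP; Y -> b | PD | SA

No ε-productions.
No unit productions to eliminate.
TERM: introduce B -> a, A -> b and substitute in every rule of length ≥2.
BIN: S -> AYB becomes S -> AC, C -> YB; Y -> PYS becomes Y -> PD, D -> YS.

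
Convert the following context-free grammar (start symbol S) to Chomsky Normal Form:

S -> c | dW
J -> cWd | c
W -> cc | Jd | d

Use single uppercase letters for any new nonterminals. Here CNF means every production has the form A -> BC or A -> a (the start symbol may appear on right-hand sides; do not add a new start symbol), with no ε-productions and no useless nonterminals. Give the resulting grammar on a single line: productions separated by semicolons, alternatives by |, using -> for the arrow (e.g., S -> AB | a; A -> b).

S -> c | BW; A -> c; B -> d; C -> WB; J -> c | AC; W -> d | AA | JB

No ε-productions.
No unit productions to eliminate.
TERM: introduce A -> c, B -> d and substitute in every rule of length ≥2.
BIN: J -> AWB becomes J -> AC, C -> WB.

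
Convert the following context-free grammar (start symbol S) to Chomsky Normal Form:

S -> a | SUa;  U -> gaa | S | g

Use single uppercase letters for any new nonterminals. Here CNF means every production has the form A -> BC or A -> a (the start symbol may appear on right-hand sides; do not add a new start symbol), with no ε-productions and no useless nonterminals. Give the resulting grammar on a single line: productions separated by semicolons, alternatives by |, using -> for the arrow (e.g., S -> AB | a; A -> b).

No ε-productions.
After unit-elimination: S -> a | SUa; U -> a | g | SUa | gaa.
TERM: introduce A -> a, B -> g and substitute in every rule of length ≥2.
BIN: S -> SUA becomes S -> SC, C -> UA; U -> BAA becomes U -> BD, D -> AA; U -> SUA becomes U -> SE, E -> UA.

S -> a | SC; A -> a; B -> g; C -> UA; D -> AA; E -> UA; U -> a | g | BD | SE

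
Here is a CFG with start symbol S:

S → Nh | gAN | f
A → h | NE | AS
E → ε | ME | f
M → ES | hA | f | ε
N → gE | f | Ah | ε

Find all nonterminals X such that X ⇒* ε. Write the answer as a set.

Directly nullable (have an ε-rule): {E, M, N}.
A is nullable via A -> NE (every symbol on the right is already known nullable).
Not nullable: S — each has a terminal in every rule's right-hand side or depends on a non-nullable symbol.

{A, E, M, N}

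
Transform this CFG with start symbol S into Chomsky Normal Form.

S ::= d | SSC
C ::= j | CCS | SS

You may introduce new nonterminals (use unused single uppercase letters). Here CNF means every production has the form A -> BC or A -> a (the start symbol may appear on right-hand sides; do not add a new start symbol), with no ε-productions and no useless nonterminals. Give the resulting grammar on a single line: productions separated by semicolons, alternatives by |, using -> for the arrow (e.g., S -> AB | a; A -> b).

S -> d | SB; A -> CS; B -> SC; C -> j | CA | SS

No ε-productions.
No unit productions to eliminate.
BIN: C -> CCS becomes C -> CA, A -> CS; S -> SSC becomes S -> SB, B -> SC.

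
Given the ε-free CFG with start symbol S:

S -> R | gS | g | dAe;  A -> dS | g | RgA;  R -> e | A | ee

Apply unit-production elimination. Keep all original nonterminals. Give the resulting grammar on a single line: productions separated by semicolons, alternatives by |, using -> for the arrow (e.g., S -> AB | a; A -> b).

S -> e | g | dS | ee | gS | RgA | dAe; A -> g | dS | RgA; R -> e | g | dS | ee | RgA

Unit productions: R->A, S->R.
Unit pairs (A ⇒* B via units): (R,A), (S,A), (S,R).
S: inherits non-unit rules of {A, R, S} → RgA | dAe | dS | e | ee | g | gS.
A: inherits non-unit rules of {A} → RgA | dS | g.
R: inherits non-unit rules of {A, R} → RgA | dS | e | ee | g.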